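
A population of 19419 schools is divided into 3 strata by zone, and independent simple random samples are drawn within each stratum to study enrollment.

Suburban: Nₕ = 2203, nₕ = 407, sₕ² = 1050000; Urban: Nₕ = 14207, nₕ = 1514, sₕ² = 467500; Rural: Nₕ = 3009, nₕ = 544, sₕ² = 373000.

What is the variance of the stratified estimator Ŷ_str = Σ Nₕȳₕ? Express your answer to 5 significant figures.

Var(Ŷ_str) = Σₕ Nₕ²(1 − fₕ)sₕ²/nₕ.
Suburban: 2203²·(1 − 407/2203)·1050000/407 = 1.0207414 × 10^10.
Urban: 14207²·(1 − 1514/14207)·467500/1514 = 5.5682971 × 10^10.
Rural: 3009²·(1 − 544/3009)·373000/544 = 5.0856802 × 10^9.
Sum = 7.0976065 × 10^10.

7.0976 × 10^10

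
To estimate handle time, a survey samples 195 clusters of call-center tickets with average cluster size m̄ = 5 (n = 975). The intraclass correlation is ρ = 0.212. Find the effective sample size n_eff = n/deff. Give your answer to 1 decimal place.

527.6

deff = 1 + (5 − 1)·0.212 = 1 + 0.848 = 1.848.
n_eff = 975 / 1.848 = 527.6.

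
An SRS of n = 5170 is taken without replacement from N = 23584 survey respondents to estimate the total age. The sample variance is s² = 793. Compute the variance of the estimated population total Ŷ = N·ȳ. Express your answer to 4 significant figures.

Var(Ŷ) = N²·Var(ȳ) = N²·(1 − n/N)·s²/n.
f = 5170/23584 = 0.21921642; Var(ȳ) = 0.78078358·793/5170 = 0.11976042.
Var(Ŷ) = 23584² · 0.11976042 = 6.6611351 × 10^7.

6.661 × 10^7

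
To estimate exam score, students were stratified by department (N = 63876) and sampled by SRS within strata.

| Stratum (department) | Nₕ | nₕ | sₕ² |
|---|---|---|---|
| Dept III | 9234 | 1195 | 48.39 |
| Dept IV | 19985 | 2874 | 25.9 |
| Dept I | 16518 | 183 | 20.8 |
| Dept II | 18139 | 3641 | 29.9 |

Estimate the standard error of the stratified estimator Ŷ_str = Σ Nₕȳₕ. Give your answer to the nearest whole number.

6238

Var(Ŷ_str) = Σₕ Nₕ²(1 − fₕ)sₕ²/nₕ.
Dept III: 9234²·(1 − 1195/9234)·48.39/1195 = 3.0059352 × 10^6.
Dept IV: 19985²·(1 − 2874/19985)·25.9/2874 = 3.0817155 × 10^6.
Dept I: 16518²·(1 − 183/16518)·20.8/183 = 3.0668239 × 10^7.
Dept II: 18139²·(1 − 3641/18139)·29.9/3641 = 2.1595932 × 10^6.
Sum = 3.8915483 × 10^7.
SE = √(3.8915483 × 10^7) = 6238.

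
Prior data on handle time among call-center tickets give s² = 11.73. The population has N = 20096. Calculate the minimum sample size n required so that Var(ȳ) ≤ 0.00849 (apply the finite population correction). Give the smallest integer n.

Without fpc, n₀ = s²/D = 11.73/0.00849 = 1381.6254.
With fpc, (1 − n/N)·s²/n ≤ D requires n ≥ n₀/(1 + n₀/N) = 1381.6254/(1 + 1381.6254/20096) = 1292.7474.
Rounding up, n = 1293.

1293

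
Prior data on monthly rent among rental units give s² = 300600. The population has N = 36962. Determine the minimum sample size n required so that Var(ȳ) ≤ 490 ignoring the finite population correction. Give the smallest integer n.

Without fpc, n₀ = s²/D = 300600/490 = 613.4694.
Rounding up, n = 614.

614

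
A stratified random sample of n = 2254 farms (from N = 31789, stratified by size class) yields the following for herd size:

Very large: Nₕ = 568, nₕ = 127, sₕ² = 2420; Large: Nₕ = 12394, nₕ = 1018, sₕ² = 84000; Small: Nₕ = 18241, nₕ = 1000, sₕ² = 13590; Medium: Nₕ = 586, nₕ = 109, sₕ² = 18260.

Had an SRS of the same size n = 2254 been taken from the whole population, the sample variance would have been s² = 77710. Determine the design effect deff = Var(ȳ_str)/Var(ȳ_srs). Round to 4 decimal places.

0.4930

Var(ȳ_str) = Σ Wₕ²(1−fₕ)sₕ²/nₕ with Wₕ = Nₕ/31789:
  Very large: (568/31789)²·(1−127/568)·2420/127 = 0.0047232925
  Large: (12394/31789)²·(1−1018/12394)·84000/1018 = 11.512744
  Small: (18241/31789)²·(1−1000/18241)·13590/1000 = 4.2293811
  Medium: (586/31789)²·(1−109/586)·18260/109 = 0.04633792
  → Var(ȳ_str) = 15.793186.
Var(ȳ_srs) = (1 − 2254/31789)·77710/2254 = 32.03193.
deff = 15.793186 / 32.03193 = 0.4930.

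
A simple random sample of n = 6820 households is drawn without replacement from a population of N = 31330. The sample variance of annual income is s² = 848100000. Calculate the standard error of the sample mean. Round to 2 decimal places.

Under SRS without replacement, Var(ȳ) = (1 − f)·s²/n with f = n/N = 6820/31330 = 0.21768273.
Var(ȳ) = (1 − 0.21768273)·848100000/6820 = 0.78231727·124354.84 = 97284.938.
SE(ȳ) = √(97284.938) = 311.91.

311.91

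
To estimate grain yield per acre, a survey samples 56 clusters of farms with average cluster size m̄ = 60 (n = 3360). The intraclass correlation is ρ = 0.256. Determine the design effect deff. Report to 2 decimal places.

16.10

deff = 1 + (60 − 1)·0.256 = 1 + 15.104 = 16.104.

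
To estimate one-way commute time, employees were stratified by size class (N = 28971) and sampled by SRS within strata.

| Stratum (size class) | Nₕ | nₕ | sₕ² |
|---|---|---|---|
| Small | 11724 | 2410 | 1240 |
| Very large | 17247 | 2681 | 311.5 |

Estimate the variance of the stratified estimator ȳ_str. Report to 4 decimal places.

Var(ȳ_str) = Σₕ Wₕ²(1 − fₕ)sₕ²/nₕ with Wₕ = Nₕ/N, N = 28971.
Small: Wₕ = 0.40468054; term = 0.40468054²·(1 − 0.20556124)·1240/2410 = 0.066940617.
Very large: Wₕ = 0.59531946; term = 0.59531946²·(1 − 0.15544732)·311.5/2681 = 0.034776681.
Sum = 0.1017173.

0.1017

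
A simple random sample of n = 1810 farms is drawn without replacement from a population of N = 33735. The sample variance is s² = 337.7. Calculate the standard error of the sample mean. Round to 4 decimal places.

0.4202

Under SRS without replacement, Var(ȳ) = (1 − f)·s²/n with f = n/N = 1810/33735 = 0.05365348.
Var(ȳ) = (1 − 0.05365348)·337.7/1810 = 0.94634652·0.18657459 = 0.17656421.
SE(ȳ) = √(0.17656421) = 0.4202.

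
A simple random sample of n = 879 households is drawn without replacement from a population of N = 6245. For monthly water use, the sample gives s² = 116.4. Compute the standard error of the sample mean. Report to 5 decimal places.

0.33732

Under SRS without replacement, Var(ȳ) = (1 − f)·s²/n with f = n/N = 879/6245 = 0.14075260.
Var(ȳ) = (1 − 0.14075260)·116.4/879 = 0.85924740·0.13242321 = 0.1137843.
SE(ȳ) = √(0.1137843) = 0.33732.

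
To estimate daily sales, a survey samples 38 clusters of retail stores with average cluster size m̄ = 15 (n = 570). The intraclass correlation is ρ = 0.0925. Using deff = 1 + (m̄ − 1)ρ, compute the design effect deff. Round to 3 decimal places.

deff = 1 + (15 − 1)·0.0925 = 1 + 1.295 = 2.295.

2.295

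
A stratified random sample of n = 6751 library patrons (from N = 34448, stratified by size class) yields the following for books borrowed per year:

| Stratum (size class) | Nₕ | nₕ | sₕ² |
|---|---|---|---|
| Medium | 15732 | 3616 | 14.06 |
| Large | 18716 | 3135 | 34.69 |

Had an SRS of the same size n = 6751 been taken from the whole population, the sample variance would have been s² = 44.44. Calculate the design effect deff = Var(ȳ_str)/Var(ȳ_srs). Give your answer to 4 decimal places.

Var(ȳ_str) = Σ Wₕ²(1−fₕ)sₕ²/nₕ with Wₕ = Nₕ/34448:
  Medium: (15732/34448)²·(1−3616/15732)·14.06/3616 = 6.2455699 × 10^-4
  Large: (18716/34448)²·(1−3135/18716)·34.69/3135 = 0.0027192372
  → Var(ȳ_str) = 0.0033437942.
Var(ȳ_srs) = (1 − 6751/34448)·44.44/6751 = 0.0052926681.
deff = 0.0033437942 / 0.0052926681 = 0.6318.

0.6318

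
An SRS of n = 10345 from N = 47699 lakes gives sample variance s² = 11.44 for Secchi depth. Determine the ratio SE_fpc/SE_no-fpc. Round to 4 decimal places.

f = n/N = 10345/47699 = 0.21688086.
SE_no-fpc = √(s²/n) = 0.033254297; SE_fpc = √((1−f)s²/n) = 0.029428064.
Ratio = √(1−f) = 0.88494019.

0.8849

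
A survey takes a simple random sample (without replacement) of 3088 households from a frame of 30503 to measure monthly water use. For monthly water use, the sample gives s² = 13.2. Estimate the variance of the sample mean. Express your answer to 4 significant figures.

Under SRS without replacement, Var(ȳ) = (1 − f)·s²/n with f = n/N = 3088/30503 = 0.10123594.
Var(ȳ) = (1 − 0.10123594)·13.2/3088 = 0.89876406·0.0042746114 = 0.0038418671.

0.003842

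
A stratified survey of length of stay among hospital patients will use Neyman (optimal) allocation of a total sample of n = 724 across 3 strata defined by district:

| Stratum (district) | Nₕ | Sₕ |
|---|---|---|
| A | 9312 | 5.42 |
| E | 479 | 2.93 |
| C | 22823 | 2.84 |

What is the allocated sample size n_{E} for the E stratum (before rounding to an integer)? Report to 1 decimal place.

Neyman allocation: nₕ = n·NₕSₕ / Σⱼ NⱼSⱼ.
Σ NⱼSⱼ = 9312·5.42 + 479·2.93 + 22823·2.84 = 116691.83.
n_{E} = 724·479·2.93 / 116691.83 = 8.7.

8.7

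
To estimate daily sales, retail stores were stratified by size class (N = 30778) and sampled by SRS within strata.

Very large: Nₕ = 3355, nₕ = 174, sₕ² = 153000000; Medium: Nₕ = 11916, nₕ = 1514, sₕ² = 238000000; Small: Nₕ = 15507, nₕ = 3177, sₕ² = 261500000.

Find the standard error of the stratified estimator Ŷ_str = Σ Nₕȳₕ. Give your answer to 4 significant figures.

6.679 × 10^6

Var(Ŷ_str) = Σₕ Nₕ²(1 − fₕ)sₕ²/nₕ.
Very large: 3355²·(1 − 174/3355)·153000000/174 = 9.3842242 × 10^12.
Medium: 11916²·(1 − 1514/11916)·238000000/1514 = 1.9484911 × 10^13.
Small: 15507²·(1 − 3177/15507)·261500000/3177 = 1.5737848 × 10^13.
Sum = 4.4606983 × 10^13.
SE = √(4.4606983 × 10^13) = 6.679 × 10^6.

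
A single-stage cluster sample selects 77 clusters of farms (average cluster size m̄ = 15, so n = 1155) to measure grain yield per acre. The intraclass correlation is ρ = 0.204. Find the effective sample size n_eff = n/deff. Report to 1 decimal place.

299.5

deff = 1 + (15 − 1)·0.204 = 1 + 2.856 = 3.856.
n_eff = 1155 / 3.856 = 299.5.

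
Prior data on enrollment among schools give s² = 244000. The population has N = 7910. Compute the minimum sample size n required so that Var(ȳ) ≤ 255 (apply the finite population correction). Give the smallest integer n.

854

Without fpc, n₀ = s²/D = 244000/255 = 956.8627.
With fpc, (1 − n/N)·s²/n ≤ D requires n ≥ n₀/(1 + n₀/N) = 956.8627/(1 + 956.8627/7910) = 853.6034.
Rounding up, n = 854.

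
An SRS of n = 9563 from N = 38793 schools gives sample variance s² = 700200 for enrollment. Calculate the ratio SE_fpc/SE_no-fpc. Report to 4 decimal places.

f = n/N = 9563/38793 = 0.24651355.
SE_no-fpc = √(s²/n) = 8.5568511; SE_fpc = √((1−f)s²/n) = 7.4276546.
Ratio = √(1−f) = 0.86803597.

0.8680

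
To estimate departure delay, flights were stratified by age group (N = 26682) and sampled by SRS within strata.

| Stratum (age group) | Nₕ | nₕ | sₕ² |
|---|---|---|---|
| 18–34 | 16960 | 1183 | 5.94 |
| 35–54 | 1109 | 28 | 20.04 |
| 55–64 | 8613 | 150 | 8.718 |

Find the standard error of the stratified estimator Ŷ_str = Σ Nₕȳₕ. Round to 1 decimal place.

Var(Ŷ_str) = Σₕ Nₕ²(1 − fₕ)sₕ²/nₕ.
18–34: 16960²·(1 − 1183/16960)·5.94/1183 = 1.3435442 × 10^6.
35–54: 1109²·(1 − 28/1109)·20.04/28 = 858019.04.
55–64: 8613²·(1 − 150/8613)·8.718/150 = 4.2364725 × 10^6.
Sum = 6.4380357 × 10^6.
SE = √(6.4380357 × 10^6) = 2537.3.

2537.3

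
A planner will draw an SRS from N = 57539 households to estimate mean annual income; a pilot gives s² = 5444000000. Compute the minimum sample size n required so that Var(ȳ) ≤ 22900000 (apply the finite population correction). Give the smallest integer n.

237

Without fpc, n₀ = s²/D = 5444000000/22900000 = 237.7293.
With fpc, (1 − n/N)·s²/n ≤ D requires n ≥ n₀/(1 + n₀/N) = 237.7293/(1 + 237.7293/57539) = 236.7511.
Rounding up, n = 237.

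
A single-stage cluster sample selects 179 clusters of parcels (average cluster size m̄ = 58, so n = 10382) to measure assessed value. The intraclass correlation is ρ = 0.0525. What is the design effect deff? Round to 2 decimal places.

3.99

deff = 1 + (58 − 1)·0.0525 = 1 + 2.9925 = 3.9925.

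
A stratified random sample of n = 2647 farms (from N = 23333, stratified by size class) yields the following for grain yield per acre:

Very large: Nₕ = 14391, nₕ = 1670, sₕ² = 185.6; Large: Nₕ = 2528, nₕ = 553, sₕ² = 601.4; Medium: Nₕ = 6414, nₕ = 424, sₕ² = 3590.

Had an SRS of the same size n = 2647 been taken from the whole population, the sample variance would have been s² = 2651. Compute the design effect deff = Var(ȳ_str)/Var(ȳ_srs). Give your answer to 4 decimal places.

Var(ȳ_str) = Σ Wₕ²(1−fₕ)sₕ²/nₕ with Wₕ = Nₕ/23333:
  Very large: (14391/23333)²·(1−1670/14391)·185.6/1670 = 0.037370815
  Large: (2528/23333)²·(1−553/2528)·601.4/553 = 0.0099733555
  Medium: (6414/23333)²·(1−424/6414)·3590/424 = 0.59750729
  → Var(ȳ_str) = 0.64485146.
Var(ȳ_srs) = (1 − 2647/23333)·2651/2647 = 0.88789524.
deff = 0.64485146 / 0.88789524 = 0.7263.

0.7263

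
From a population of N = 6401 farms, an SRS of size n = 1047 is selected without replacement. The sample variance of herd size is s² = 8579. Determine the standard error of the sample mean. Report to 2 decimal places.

Under SRS without replacement, Var(ȳ) = (1 − f)·s²/n with f = n/N = 1047/6401 = 0.16356819.
Var(ȳ) = (1 − 0.16356819)·8579/1047 = 0.83643181·8.1938873 = 6.853628.
SE(ȳ) = √(6.853628) = 2.62.

2.62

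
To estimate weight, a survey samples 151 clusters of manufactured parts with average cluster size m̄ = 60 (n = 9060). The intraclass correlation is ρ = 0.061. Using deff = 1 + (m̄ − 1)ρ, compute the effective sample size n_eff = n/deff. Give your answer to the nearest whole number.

deff = 1 + (60 − 1)·0.061 = 1 + 3.599 = 4.599.
n_eff = 9060 / 4.599 = 1970.

1970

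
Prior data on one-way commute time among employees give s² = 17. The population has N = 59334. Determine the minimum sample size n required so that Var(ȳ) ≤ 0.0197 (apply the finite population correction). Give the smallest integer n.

851

Without fpc, n₀ = s²/D = 17/0.0197 = 862.9442.
With fpc, (1 − n/N)·s²/n ≤ D requires n ≥ n₀/(1 + n₀/N) = 862.9442/(1 + 862.9442/59334) = 850.5736.
Rounding up, n = 851.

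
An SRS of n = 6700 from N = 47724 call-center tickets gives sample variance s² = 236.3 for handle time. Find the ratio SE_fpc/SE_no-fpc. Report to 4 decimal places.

0.9272

f = n/N = 6700/47724 = 0.14039058.
SE_no-fpc = √(s²/n) = 0.18779951; SE_fpc = √((1−f)s²/n) = 0.17411855.
Ratio = √(1−f) = 0.92715124.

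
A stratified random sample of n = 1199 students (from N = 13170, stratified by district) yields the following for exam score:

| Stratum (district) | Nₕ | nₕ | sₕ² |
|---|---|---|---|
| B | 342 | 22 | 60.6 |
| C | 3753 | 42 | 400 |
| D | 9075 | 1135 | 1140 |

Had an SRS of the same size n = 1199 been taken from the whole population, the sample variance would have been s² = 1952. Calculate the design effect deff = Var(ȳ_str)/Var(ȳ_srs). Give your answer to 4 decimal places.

0.7999

Var(ȳ_str) = Σ Wₕ²(1−fₕ)sₕ²/nₕ with Wₕ = Nₕ/13170:
  B: (342/13170)²·(1−22/342)·60.6/22 = 0.0017380188
  C: (3753/13170)²·(1−42/3753)·400/42 = 0.76473095
  D: (9075/13170)²·(1−1135/9075)·1140/1135 = 0.41725791
  → Var(ȳ_str) = 1.1837269.
Var(ȳ_srs) = (1 − 1199/13170)·1952/1199 = 1.4798077.
deff = 1.1837269 / 1.4798077 = 0.7999.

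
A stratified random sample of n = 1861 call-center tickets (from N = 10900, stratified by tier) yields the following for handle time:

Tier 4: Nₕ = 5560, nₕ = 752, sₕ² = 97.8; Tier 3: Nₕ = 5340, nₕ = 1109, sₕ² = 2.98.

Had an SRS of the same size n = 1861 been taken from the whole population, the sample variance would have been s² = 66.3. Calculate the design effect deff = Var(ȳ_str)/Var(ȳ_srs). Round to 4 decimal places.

Var(ȳ_str) = Σ Wₕ²(1−fₕ)sₕ²/nₕ with Wₕ = Nₕ/10900:
  Tier 4: (5560/10900)²·(1−752/5560)·97.8/752 = 0.02926222
  Tier 3: (5340/10900)²·(1−1109/5340)·2.98/1109 = 5.1099424 × 10^-4
  → Var(ȳ_str) = 0.029773214.
Var(ȳ_srs) = (1 − 1861/10900)·66.3/1861 = 0.029543439.
deff = 0.029773214 / 0.029543439 = 1.0078.

1.0078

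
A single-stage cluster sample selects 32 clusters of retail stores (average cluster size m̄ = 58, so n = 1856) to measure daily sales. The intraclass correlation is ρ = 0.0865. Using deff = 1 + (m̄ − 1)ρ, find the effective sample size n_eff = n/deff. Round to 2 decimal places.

312.96

deff = 1 + (58 − 1)·0.0865 = 1 + 4.9305 = 5.9305.
n_eff = 1856 / 5.9305 = 312.96.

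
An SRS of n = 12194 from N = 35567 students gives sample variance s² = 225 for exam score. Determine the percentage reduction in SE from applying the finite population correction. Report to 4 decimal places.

f = n/N = 12194/35567 = 0.34284590.
SE_no-fpc = √(s²/n) = 0.13583703; SE_fpc = √((1−f)s²/n) = 0.11011634.
Ratio = √(1−f) = 0.81065042. Reduction = 100·(1 − 0.81065042) = 18.9350%.

18.9350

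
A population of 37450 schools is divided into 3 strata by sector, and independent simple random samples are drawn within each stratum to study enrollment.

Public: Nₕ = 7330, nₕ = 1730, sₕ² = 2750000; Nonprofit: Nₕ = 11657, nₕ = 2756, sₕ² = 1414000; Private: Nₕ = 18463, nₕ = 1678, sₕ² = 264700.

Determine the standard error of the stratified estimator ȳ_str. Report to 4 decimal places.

Var(ȳ_str) = Σₕ Wₕ²(1 − fₕ)sₕ²/nₕ with Wₕ = Nₕ/N, N = 37450.
Public: Wₕ = 0.19572764; term = 0.19572764²·(1 − 0.23601637)·2750000/1730 = 46.523775.
Nonprofit: Wₕ = 0.31126836; term = 0.31126836²·(1 − 0.23642447)·1414000/2756 = 37.957024.
Private: Wₕ = 0.49300401; term = 0.49300401²·(1 − 0.09088447)·264700/1678 = 34.856354.
Sum = 119.33715.
SE = √(119.33715) = 10.9242.

10.9242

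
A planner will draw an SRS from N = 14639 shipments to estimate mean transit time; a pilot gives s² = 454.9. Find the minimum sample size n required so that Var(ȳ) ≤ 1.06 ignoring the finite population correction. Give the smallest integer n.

Without fpc, n₀ = s²/D = 454.9/1.06 = 429.1509.
Rounding up, n = 430.

430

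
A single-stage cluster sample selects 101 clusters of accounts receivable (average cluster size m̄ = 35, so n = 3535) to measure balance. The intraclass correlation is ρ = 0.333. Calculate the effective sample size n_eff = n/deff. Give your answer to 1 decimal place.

286.9

deff = 1 + (35 − 1)·0.333 = 1 + 11.322 = 12.322.
n_eff = 3535 / 12.322 = 286.9.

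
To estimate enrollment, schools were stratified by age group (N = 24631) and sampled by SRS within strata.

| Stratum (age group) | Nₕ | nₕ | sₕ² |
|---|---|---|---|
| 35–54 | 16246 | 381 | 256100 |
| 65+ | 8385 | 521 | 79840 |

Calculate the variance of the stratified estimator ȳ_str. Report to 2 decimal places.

Var(ȳ_str) = Σₕ Wₕ²(1 − fₕ)sₕ²/nₕ with Wₕ = Nₕ/N, N = 24631.
35–54: Wₕ = 0.65957533; term = 0.65957533²·(1 − 0.02345193)·256100/381 = 285.56636.
65+: Wₕ = 0.34042467; term = 0.34042467²·(1 − 0.06213476)·79840/521 = 16.655792.
Sum = 302.22215.

302.22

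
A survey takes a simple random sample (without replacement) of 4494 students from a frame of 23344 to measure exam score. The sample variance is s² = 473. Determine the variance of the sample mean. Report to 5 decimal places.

0.08499

Under SRS without replacement, Var(ȳ) = (1 − f)·s²/n with f = n/N = 4494/23344 = 0.19251199.
Var(ȳ) = (1 − 0.19251199)·473/4494 = 0.80748801·0.10525145 = 0.084989281.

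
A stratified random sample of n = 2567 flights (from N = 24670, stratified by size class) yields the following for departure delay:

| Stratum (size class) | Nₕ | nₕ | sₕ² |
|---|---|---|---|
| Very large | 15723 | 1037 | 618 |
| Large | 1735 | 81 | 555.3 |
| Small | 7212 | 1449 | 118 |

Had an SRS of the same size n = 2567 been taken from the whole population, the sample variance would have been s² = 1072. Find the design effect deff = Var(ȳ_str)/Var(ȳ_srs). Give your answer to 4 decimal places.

0.7056

Var(ȳ_str) = Σ Wₕ²(1−fₕ)sₕ²/nₕ with Wₕ = Nₕ/24670:
  Very large: (15723/24670)²·(1−1037/15723)·618/1037 = 0.2261051
  Large: (1735/24670)²·(1−81/1735)·555.3/81 = 0.03232506
  Small: (7212/24670)²·(1−1449/7212)·118/1449 = 0.0055613427
  → Var(ȳ_str) = 0.2639915.
Var(ȳ_srs) = (1 − 2567/24670)·1072/2567 = 0.37415452.
deff = 0.2639915 / 0.37415452 = 0.7056.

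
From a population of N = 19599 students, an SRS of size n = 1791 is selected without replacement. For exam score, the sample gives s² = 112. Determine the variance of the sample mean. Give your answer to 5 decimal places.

Under SRS without replacement, Var(ȳ) = (1 − f)·s²/n with f = n/N = 1791/19599 = 0.09138221.
Var(ȳ) = (1 − 0.09138221)·112/1791 = 0.90861779·0.062534897 = 0.056820319.

0.05682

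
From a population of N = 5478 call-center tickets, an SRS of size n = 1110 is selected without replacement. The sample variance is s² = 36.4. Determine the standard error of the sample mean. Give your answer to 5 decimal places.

0.16170

Under SRS without replacement, Var(ȳ) = (1 − f)·s²/n with f = n/N = 1110/5478 = 0.20262870.
Var(ȳ) = (1 − 0.20262870)·36.4/1110 = 0.79737130·0.032792793 = 0.026148032.
SE(ȳ) = √(0.026148032) = 0.16170.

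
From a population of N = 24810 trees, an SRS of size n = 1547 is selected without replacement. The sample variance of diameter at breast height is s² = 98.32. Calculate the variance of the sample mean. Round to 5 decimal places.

Under SRS without replacement, Var(ȳ) = (1 − f)·s²/n with f = n/N = 1547/24810 = 0.06235389.
Var(ȳ) = (1 − 0.06235389)·98.32/1547 = 0.93764611·0.063555268 = 0.05959235.

0.05959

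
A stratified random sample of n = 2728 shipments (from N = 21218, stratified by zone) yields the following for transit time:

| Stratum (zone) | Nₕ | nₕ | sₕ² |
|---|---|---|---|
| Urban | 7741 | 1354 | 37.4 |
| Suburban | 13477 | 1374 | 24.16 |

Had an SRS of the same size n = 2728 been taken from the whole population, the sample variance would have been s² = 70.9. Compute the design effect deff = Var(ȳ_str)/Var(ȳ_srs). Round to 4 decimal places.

Var(ȳ_str) = Σ Wₕ²(1−fₕ)sₕ²/nₕ with Wₕ = Nₕ/21218:
  Urban: (7741/21218)²·(1−1354/7741)·37.4/1354 = 0.0030334583
  Suburban: (13477/21218)²·(1−1374/13477)·24.16/1374 = 0.0063707061
  → Var(ȳ_str) = 0.0094041644.
Var(ȳ_srs) = (1 − 2728/21218)·70.9/2728 = 0.022648234.
deff = 0.0094041644 / 0.022648234 = 0.4152.

0.4152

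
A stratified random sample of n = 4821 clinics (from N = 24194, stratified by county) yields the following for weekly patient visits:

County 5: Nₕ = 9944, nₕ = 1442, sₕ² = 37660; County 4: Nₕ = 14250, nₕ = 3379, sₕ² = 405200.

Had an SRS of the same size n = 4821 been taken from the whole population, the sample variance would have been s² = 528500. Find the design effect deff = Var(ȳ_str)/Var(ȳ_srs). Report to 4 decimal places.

0.4045

Var(ȳ_str) = Σ Wₕ²(1−fₕ)sₕ²/nₕ with Wₕ = Nₕ/24194:
  County 5: (9944/24194)²·(1−1442/9944)·37660/1442 = 3.7720889
  County 4: (14250/24194)²·(1−3379/14250)·405200/3379 = 31.735859
  → Var(ȳ_str) = 35.507948.
Var(ȳ_srs) = (1 − 4821/24194)·528500/4821 = 87.7803.
deff = 35.507948 / 87.7803 = 0.4045.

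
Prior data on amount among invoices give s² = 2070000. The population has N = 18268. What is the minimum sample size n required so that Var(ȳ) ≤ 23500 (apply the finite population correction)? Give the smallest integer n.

88

Without fpc, n₀ = s²/D = 2070000/23500 = 88.0851.
With fpc, (1 − n/N)·s²/n ≤ D requires n ≥ n₀/(1 + n₀/N) = 88.0851/(1 + 88.0851/18268) = 87.6624.
Rounding up, n = 88.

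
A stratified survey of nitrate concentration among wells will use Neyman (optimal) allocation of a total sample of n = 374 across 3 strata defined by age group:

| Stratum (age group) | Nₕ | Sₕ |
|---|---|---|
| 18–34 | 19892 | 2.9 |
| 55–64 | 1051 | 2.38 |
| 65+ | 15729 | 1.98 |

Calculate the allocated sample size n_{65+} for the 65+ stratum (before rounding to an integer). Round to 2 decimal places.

Neyman allocation: nₕ = n·NₕSₕ / Σⱼ NⱼSⱼ.
Σ NⱼSⱼ = 19892·2.9 + 1051·2.38 + 15729·1.98 = 91331.6.
n_{65+} = 374·15729·1.98 / 91331.6 = 127.53.

127.53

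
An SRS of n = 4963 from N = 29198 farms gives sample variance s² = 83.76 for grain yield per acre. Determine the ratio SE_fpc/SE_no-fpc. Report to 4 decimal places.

0.9111

f = n/N = 4963/29198 = 0.16997740.
SE_no-fpc = √(s²/n) = 0.12991108; SE_fpc = √((1−f)s²/n) = 0.11835624.
Ratio = √(1−f) = 0.91105576.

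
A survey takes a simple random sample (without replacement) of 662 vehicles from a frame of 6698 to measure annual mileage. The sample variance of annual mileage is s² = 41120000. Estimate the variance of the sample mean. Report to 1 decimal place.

Under SRS without replacement, Var(ȳ) = (1 − f)·s²/n with f = n/N = 662/6698 = 0.09883547.
Var(ȳ) = (1 − 0.09883547)·41120000/662 = 0.90116453·62114.804 = 55975.658.

55975.7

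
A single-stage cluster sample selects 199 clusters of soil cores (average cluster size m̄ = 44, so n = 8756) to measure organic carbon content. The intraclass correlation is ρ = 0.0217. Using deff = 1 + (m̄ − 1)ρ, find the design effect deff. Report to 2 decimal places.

1.93

deff = 1 + (44 − 1)·0.0217 = 1 + 0.9331 = 1.9331.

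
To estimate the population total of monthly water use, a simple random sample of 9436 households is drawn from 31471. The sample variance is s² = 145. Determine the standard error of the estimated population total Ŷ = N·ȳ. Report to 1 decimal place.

Var(Ŷ) = N²·Var(ȳ) = N²·(1 − n/N)·s²/n.
f = 9436/31471 = 0.29983159; Var(ȳ) = 0.70016841·145/9436 = 0.010759264.
Var(Ŷ) = 31471² · 0.010759264 = 1.0656232 × 10^7.
SE(Ŷ) = √(1.0656232 × 10^7) = 3264.4.

3264.4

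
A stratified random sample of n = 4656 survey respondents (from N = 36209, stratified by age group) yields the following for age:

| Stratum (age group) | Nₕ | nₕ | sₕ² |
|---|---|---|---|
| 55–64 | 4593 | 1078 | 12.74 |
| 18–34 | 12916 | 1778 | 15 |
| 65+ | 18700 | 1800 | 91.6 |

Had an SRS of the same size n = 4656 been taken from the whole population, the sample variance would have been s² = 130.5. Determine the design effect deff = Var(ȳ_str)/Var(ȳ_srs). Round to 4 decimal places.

0.5461

Var(ȳ_str) = Σ Wₕ²(1−fₕ)sₕ²/nₕ with Wₕ = Nₕ/36209:
  55–64: (4593/36209)²·(1−1078/4593)·12.74/1078 = 1.4552559 × 10^-4
  18–34: (12916/36209)²·(1−1778/12916)·15/1778 = 9.2568173 × 10^-4
  65+: (18700/36209)²·(1−1800/18700)·91.6/1800 = 0.012266431
  → Var(ȳ_str) = 0.013337638.
Var(ȳ_srs) = (1 − 4656/36209)·130.5/4656 = 0.024424274.
deff = 0.013337638 / 0.024424274 = 0.5461.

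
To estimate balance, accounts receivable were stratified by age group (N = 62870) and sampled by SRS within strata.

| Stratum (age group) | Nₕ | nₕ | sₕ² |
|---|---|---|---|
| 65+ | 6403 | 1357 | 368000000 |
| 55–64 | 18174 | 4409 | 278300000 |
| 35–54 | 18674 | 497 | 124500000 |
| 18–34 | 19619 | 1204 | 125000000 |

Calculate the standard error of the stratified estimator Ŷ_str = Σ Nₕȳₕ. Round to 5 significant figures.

Var(Ŷ_str) = Σₕ Nₕ²(1 − fₕ)sₕ²/nₕ.
65+: 6403²·(1 − 1357/6403)·368000000/1357 = 8.7619086 × 10^12.
55–64: 18174²·(1 − 4409/18174)·278300000/4409 = 1.5790644 × 10^13.
35–54: 18674²·(1 − 497/18674)·124500000/497 = 8.5030068 × 10^13.
18–34: 19619²·(1 − 1204/19619)·125000000/1204 = 3.7508709 × 10^13.
Sum = 1.4709133 × 10^14.
SE = √(1.4709133 × 10^14) = 1.2128 × 10^7.

1.2128 × 10^7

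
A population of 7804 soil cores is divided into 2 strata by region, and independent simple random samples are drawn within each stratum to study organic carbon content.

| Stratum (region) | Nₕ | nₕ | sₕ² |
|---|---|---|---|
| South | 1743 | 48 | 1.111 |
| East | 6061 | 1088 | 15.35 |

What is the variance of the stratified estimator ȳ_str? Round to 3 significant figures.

Var(ȳ_str) = Σₕ Wₕ²(1 − fₕ)sₕ²/nₕ with Wₕ = Nₕ/N, N = 7804.
South: Wₕ = 0.22334700; term = 0.22334700²·(1 − 0.02753873)·1.111/48 = 0.0011228077.
East: Wₕ = 0.77665300; term = 0.77665300²·(1 − 0.17950833)·15.35/1088 = 0.0069824479.
Sum = 0.0081052556.

0.00811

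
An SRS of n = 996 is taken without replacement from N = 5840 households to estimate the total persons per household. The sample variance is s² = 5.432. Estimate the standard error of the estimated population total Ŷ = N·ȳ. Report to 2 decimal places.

Var(Ŷ) = N²·Var(ȳ) = N²·(1 − n/N)·s²/n.
f = 996/5840 = 0.17054795; Var(ȳ) = 0.82945205·5.432/996 = 0.0045236783.
Var(Ŷ) = 5840² · 0.0045236783 = 154282.76.
SE(Ŷ) = √(154282.76) = 392.79.

392.79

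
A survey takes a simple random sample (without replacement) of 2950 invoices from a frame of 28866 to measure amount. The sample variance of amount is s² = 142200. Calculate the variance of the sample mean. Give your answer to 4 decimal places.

Under SRS without replacement, Var(ȳ) = (1 − f)·s²/n with f = n/N = 2950/28866 = 0.10219636.
Var(ȳ) = (1 − 0.10219636)·142200/2950 = 0.89780364·48.20339 = 43.277179.

43.2772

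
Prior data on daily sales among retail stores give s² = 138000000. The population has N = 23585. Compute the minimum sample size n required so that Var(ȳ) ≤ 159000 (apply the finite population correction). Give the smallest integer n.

Without fpc, n₀ = s²/D = 138000000/159000 = 867.9245.
With fpc, (1 − n/N)·s²/n ≤ D requires n ≥ n₀/(1 + n₀/N) = 867.9245/(1 + 867.9245/23585) = 837.1187.
Rounding up, n = 838.

838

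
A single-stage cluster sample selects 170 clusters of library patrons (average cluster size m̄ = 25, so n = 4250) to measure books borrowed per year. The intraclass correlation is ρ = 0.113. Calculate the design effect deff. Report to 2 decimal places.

3.71

deff = 1 + (25 − 1)·0.113 = 1 + 2.712 = 3.712.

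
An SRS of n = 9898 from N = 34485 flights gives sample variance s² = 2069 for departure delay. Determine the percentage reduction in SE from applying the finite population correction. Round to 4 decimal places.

f = n/N = 9898/34485 = 0.28702334.
SE_no-fpc = √(s²/n) = 0.45720031; SE_fpc = √((1−f)s²/n) = 0.38605055.
Ratio = √(1−f) = 0.84437945. Reduction = 100·(1 − 0.84437945) = 15.5621%.

15.5621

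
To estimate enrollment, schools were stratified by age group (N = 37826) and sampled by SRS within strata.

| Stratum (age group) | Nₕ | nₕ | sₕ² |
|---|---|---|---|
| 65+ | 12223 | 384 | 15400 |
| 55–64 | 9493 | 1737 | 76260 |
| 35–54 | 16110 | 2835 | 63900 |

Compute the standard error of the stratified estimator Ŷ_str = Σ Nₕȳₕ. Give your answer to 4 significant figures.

117700

Var(Ŷ_str) = Σₕ Nₕ²(1 − fₕ)sₕ²/nₕ.
65+: 12223²·(1 − 384/12223)·15400/384 = 5.8033976 × 10^9.
55–64: 9493²·(1 − 1737/9493)·76260/1737 = 3.232498 × 10^9.
35–54: 16110²·(1 − 2835/16110)·63900/2835 = 4.8203421 × 10^9.
Sum = 1.3856238 × 10^10.
SE = √(1.3856238 × 10^10) = 117700.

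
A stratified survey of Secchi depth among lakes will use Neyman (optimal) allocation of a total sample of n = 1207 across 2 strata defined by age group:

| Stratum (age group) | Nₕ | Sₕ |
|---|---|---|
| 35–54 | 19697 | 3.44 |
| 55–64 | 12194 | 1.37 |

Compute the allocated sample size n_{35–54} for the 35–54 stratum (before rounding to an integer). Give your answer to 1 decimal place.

Neyman allocation: nₕ = n·NₕSₕ / Σⱼ NⱼSⱼ.
Σ NⱼSⱼ = 19697·3.44 + 12194·1.37 = 84463.46.
n_{35–54} = 1207·19697·3.44 / 84463.46 = 968.3.

968.3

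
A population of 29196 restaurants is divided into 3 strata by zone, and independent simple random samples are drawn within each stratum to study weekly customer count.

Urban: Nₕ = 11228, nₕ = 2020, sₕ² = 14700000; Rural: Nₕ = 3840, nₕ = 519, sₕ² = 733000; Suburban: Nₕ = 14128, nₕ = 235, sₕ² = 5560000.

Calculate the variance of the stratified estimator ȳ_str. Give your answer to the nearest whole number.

6352

Var(ȳ_str) = Σₕ Wₕ²(1 − fₕ)sₕ²/nₕ with Wₕ = Nₕ/N, N = 29196.
Urban: Wₕ = 0.38457323; term = 0.38457323²·(1 − 0.17990737)·14700000/2020 = 882.64684.
Rural: Wₕ = 0.13152487; term = 0.13152487²·(1 − 0.13515625)·733000/519 = 21.129538.
Suburban: Wₕ = 0.48390190; term = 0.48390190²·(1 − 0.01663364)·5560000/235 = 5447.998.
Sum = 6351.7744.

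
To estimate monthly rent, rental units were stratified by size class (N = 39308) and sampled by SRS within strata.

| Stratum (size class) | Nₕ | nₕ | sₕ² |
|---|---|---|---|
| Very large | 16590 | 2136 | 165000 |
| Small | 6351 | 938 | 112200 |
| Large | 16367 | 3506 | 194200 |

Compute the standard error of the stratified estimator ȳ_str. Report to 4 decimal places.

Var(ȳ_str) = Σₕ Wₕ²(1 − fₕ)sₕ²/nₕ with Wₕ = Nₕ/N, N = 39308.
Very large: Wₕ = 0.42205149; term = 0.42205149²·(1 − 0.12875226)·165000/2136 = 11.988235.
Small: Wₕ = 0.16157016; term = 0.16157016²·(1 − 0.14769328)·112200/938 = 2.6613884.
Large: Wₕ = 0.41637835; term = 0.41637835²·(1 − 0.21421152)·194200/3506 = 7.5460424.
Sum = 22.195666.
SE = √(22.195666) = 4.7112.

4.7112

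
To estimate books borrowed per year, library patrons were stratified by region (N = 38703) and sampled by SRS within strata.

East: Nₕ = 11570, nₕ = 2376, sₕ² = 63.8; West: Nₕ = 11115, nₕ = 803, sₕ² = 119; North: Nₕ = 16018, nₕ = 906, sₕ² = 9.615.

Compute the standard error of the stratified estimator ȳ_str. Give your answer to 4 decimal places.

Var(ȳ_str) = Σₕ Wₕ²(1 − fₕ)sₕ²/nₕ with Wₕ = Nₕ/N, N = 38703.
East: Wₕ = 0.29894323; term = 0.29894323²·(1 − 0.20535869)·63.8/2376 = 0.0019068777.
West: Wₕ = 0.28718704; term = 0.28718704²·(1 − 0.07224471)·119/803 = 0.011339516.
North: Wₕ = 0.41386973; term = 0.41386973²·(1 − 0.05656137)·9.615/906 = 0.0017149919.
Sum = 0.014961386.
SE = √(0.014961386) = 0.1223.

0.1223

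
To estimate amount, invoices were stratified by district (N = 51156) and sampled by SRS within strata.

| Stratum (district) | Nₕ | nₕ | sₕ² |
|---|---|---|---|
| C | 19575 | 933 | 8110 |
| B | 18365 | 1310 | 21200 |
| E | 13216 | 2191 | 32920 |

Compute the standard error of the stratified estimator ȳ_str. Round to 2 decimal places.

2.00

Var(ȳ_str) = Σₕ Wₕ²(1 − fₕ)sₕ²/nₕ with Wₕ = Nₕ/N, N = 51156.
C: Wₕ = 0.38265306; term = 0.38265306²·(1 − 0.04766284)·8110/933 = 1.2121052.
B: Wₕ = 0.35899992; term = 0.35899992²·(1 − 0.07133134)·21200/1310 = 1.9369306.
E: Wₕ = 0.25834702; term = 0.25834702²·(1 − 0.16578390)·32920/2191 = 0.83657122.
Sum = 3.985607.
SE = √(3.985607) = 2.00.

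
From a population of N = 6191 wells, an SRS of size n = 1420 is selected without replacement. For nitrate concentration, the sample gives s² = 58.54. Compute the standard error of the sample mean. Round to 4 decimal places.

Under SRS without replacement, Var(ȳ) = (1 − f)·s²/n with f = n/N = 1420/6191 = 0.22936521.
Var(ȳ) = (1 − 0.22936521)·58.54/1420 = 0.77063479·0.041225352 = 0.031769691.
SE(ȳ) = √(0.031769691) = 0.1782.

0.1782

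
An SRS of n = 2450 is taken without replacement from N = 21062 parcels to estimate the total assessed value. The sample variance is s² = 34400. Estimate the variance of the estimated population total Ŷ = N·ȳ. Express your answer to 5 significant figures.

5.5041 × 10^9

Var(Ŷ) = N²·Var(ȳ) = N²·(1 − n/N)·s²/n.
f = 2450/21062 = 0.11632324; Var(ȳ) = 0.88367676·34400/2450 = 12.407543.
Var(Ŷ) = 21062² · 12.407543 = 5.5040834 × 10^9.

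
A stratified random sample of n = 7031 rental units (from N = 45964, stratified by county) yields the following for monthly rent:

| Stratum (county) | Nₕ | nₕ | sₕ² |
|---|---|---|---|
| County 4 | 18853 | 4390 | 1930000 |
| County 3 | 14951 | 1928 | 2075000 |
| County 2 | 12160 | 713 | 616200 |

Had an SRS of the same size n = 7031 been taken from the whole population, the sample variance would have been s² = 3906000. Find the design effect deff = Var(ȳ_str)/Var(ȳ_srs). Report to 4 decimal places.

0.4524

Var(ȳ_str) = Σ Wₕ²(1−fₕ)sₕ²/nₕ with Wₕ = Nₕ/45964:
  County 4: (18853/45964)²·(1−4390/18853)·1930000/4390 = 56.740873
  County 3: (14951/45964)²·(1−1928/14951)·2075000/1928 = 99.187449
  County 2: (12160/45964)²·(1−713/12160)·616200/713 = 56.940567
  → Var(ȳ_str) = 212.86889.
Var(ȳ_srs) = (1 − 7031/45964)·3906000/7031 = 470.5602.
deff = 212.86889 / 470.5602 = 0.4524.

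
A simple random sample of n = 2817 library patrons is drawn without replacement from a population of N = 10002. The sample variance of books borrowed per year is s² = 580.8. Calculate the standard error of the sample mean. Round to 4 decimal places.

0.3848

Under SRS without replacement, Var(ȳ) = (1 − f)·s²/n with f = n/N = 2817/10002 = 0.28164367.
Var(ȳ) = (1 − 0.28164367)·580.8/2817 = 0.71835633·0.20617678 = 0.1481084.
SE(ȳ) = √(0.1481084) = 0.3848.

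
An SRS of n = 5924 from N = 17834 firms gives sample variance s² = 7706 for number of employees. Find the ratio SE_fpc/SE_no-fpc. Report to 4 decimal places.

0.8172

f = n/N = 5924/17834 = 0.33217450.
SE_no-fpc = √(s²/n) = 1.1405307; SE_fpc = √((1−f)s²/n) = 0.93204843.
Ratio = √(1−f) = 0.81720591.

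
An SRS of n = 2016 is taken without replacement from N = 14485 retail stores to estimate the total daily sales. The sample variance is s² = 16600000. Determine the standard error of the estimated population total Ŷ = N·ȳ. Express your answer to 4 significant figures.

Var(Ŷ) = N²·Var(ȳ) = N²·(1 − n/N)·s²/n.
f = 2016/14485 = 0.13917846; Var(ȳ) = 0.86082154·16600000/2016 = 7088.1139.
Var(Ŷ) = 14485² · 7088.1139 = 1.4871942 × 10^12.
SE(Ŷ) = √(1.4871942 × 10^12) = 1.220 × 10^6.

1.220 × 10^6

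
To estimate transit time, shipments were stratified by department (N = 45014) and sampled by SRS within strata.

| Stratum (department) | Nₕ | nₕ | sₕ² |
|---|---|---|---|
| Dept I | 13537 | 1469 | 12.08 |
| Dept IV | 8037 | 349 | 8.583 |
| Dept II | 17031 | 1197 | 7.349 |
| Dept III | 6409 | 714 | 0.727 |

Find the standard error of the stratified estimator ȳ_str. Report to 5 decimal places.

Var(ȳ_str) = Σₕ Wₕ²(1 − fₕ)sₕ²/nₕ with Wₕ = Nₕ/N, N = 45014.
Dept I: Wₕ = 0.30072866; term = 0.30072866²·(1 − 0.10851740)·12.08/1469 = 6.6299103 × 10^-4.
Dept IV: Wₕ = 0.17854445; term = 0.17854445²·(1 − 0.04342416)·8.583/349 = 7.4993879 × 10^-4.
Dept II: Wₕ = 0.37834896; term = 0.37834896²·(1 − 0.07028360)·7.349/1197 = 8.1708958 × 10^-4.
Dept III: Wₕ = 0.14237793; term = 0.14237793²·(1 − 0.11140584)·0.727/714 = 1.8341083 × 10^-5.
Sum = 0.0022483605.
SE = √(0.0022483605) = 0.04742.

0.04742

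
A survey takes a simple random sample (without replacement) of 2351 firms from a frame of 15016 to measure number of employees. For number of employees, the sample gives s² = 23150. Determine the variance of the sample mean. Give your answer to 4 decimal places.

Under SRS without replacement, Var(ȳ) = (1 − f)·s²/n with f = n/N = 2351/15016 = 0.15656633.
Var(ȳ) = (1 − 0.15656633)·23150/2351 = 0.84343367·9.8468737 = 8.3051848.

8.3052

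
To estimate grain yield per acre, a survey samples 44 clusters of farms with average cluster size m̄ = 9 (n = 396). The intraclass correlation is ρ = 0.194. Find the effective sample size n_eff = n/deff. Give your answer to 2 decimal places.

deff = 1 + (9 − 1)·0.194 = 1 + 1.552 = 2.552.
n_eff = 396 / 2.552 = 155.17.

155.17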